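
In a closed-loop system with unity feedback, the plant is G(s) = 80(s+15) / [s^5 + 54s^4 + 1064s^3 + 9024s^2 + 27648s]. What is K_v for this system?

Lowest-order denominator term is 27648s, so the open loop has 1 pole at the origin → type 1 system.
K_v = lim_{s→0} s·G(s) = 80·15 / 27648 = 25/576.

25/576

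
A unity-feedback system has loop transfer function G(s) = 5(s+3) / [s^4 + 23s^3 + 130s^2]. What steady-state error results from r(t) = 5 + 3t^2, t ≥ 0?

52

The denominator has no term below 130s^2 — 2 poles at s=0, type 2. By superposition:
  • 5: tracked with zero error.
  • 3t^2: e_ss = 6/K_a with K_a=3/26 → 52.
Total e_ss = 52.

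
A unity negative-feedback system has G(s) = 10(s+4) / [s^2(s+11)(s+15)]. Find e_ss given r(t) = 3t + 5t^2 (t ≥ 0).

41.25

System type = 2 (two poles at s=0). By superposition:
  • 3t: tracked with zero error.
  • 5t^2: e_ss = 10/K_a with K_a=8/33 → 41.25.
Total e_ss = 41.25.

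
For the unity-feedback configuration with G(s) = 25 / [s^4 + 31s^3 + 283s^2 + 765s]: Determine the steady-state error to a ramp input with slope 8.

244.8

Factoring s from the denominator leaves a polynomial with constant term 765, so the system is type 1.
K_v = lim_{s→0} s·G(s) = 25 / 765 = 5/153.
e_ss = 8/K_v = 8/(5/153) = 244.8.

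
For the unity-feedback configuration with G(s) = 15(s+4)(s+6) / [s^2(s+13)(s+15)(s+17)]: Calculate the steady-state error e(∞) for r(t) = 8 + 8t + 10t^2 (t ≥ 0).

System type = 2 (two poles at s=0). Taking each input component in turn:
  • 8: tracked with zero error.
  • 8t: tracked with zero error.
  • 10t^2: e_ss = 20/K_a with K_a=24/221 → 1105/6.
Total e_ss = 1105/6.

1105/6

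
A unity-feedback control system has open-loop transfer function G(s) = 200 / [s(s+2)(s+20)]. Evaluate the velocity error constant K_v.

One free integrator in G(s): this is a type 1 system.
K_v = lim_{s→0} s·G(s) = 200 / (2·20) = 5.

5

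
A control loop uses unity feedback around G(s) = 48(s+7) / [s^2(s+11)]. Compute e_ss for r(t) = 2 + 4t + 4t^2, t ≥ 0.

11/42

The open loop has two poles at the origin → type 2 system. Taking each input component in turn:
  • 2: tracked with zero error.
  • 4t: tracked with zero error.
  • 4t^2: e_ss = 8/K_a with K_a=336/11 → 11/42.
Total e_ss = 11/42.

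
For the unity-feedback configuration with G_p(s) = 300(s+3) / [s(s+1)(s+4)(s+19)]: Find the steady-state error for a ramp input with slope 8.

One free integrator in G_p(s): this is a type 1 system.
K_v = lim_{s→0} s·G_p(s) = 300·3 / (1·4·19) = 225/19.
e_ss = 8/K_v = 8/(225/19) = 152/225.

152/225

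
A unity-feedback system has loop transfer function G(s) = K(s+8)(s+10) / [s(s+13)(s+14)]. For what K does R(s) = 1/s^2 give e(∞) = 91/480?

12

System type = 1 (one pole at s=0).
K_v = lim_{s→0} s·G(s) = K·8·10 / (13·14) = (40/91)·K.
e_ss = 1/K_v = 91/480 ⇒ K_v = 480/91 ⇒ K = (480/91)/(40/91) = 12.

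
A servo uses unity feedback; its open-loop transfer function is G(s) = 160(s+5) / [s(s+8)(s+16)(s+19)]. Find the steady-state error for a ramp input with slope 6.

One free integrator in G(s): this is a type 1 system.
K_v = lim_{s→0} s·G(s) = 160·5 / (8·16·19) = 25/76.
e_ss = 6/K_v = 6/(25/76) = 18.24.

18.24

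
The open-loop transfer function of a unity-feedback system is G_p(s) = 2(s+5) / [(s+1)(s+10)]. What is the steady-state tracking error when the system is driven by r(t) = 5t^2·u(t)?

infinity

System type = 0 (no poles at s=0).
For a type-0 system K_a = 0, so e_ss to a parabolic input is unbounded.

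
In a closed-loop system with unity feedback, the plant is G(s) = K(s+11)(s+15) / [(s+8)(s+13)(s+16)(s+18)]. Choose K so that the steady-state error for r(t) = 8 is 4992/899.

80

System type = 0 (no poles at s=0).
K_p = lim_{s→0} G(s) = K·11·15 / (8·13·16·18) = (55/9984)·K.
e_ss = 8/(1 + K_p) = 4992/899 ⇒ 1 + (55/9984)·K = 899/624 ⇒ K = 80.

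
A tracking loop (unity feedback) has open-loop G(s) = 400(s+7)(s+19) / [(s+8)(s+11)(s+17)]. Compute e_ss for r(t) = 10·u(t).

1870/6837

No free integrators in G(s): this is a type 0 system.
K_p = lim_{s→0} G(s) = 400·7·19 / (8·11·17) = 6650/187.
e_ss = 10/(1 + K_p) = 10/(6837/187) = 1870/6837.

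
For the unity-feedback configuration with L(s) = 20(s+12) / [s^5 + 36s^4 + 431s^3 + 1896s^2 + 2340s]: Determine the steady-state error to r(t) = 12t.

The denominator has no term below 2340s — 1 pole at s=0, type 1.
K_v = lim_{s→0} s·L(s) = 20·12 / 2340 = 4/39.
e_ss = 12/K_v = 12/(4/39) = 117.

117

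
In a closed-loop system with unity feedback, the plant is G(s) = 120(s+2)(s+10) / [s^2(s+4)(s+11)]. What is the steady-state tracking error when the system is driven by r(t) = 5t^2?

Two free integrators in G(s): this is a type 2 system.
K_a = lim_{s→0} s^2·G(s) = 120·2·10 / (4·11) = 600/11.
r(t) = 5t^2 gives R(s) = 10/s^3.
e_ss = 10/K_a = 10/(600/11) = 11/60.

11/60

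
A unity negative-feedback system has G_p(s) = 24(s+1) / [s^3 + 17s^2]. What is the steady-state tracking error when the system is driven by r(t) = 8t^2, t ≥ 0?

The denominator has no term below 17s^2 — 2 poles at s=0, type 2.
K_a = lim_{s→0} s^2·G_p(s) = 24·1 / 17 = 24/17.
r(t) = 8t^2 gives R(s) = 16/s^3.
e_ss = 16/K_a = 16/(24/17) = 34/3.

34/3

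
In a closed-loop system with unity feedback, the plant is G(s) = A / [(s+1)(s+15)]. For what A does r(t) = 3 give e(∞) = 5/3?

No free integrators in G(s): this is a type 0 system.
K_p = lim_{s→0} G(s) = A / (1·15) = (1/15)·A.
e_ss = 3/(1 + K_p) = 5/3 ⇒ 1 + (1/15)·A = 1.8 ⇒ A = 12.

12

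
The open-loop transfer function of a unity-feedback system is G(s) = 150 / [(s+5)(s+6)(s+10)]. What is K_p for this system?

The open loop has no poles at the origin → type 0 system.
K_p = lim_{s→0} G(s) = 150 / (5·6·10) = 0.5.

0.5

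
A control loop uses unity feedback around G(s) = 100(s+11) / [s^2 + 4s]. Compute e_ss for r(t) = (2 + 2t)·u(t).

2/275

The denominator has no term below 4s — 1 pole at s=0, type 1. Treating each term separately:
  • 2: tracked with zero error.
  • 2t: e_ss = 2/K_v with K_v=275 → 2/275.
Total e_ss = 2/275.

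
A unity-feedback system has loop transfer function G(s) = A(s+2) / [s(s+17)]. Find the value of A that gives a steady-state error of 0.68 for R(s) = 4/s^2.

One free integrator in G(s): this is a type 1 system.
K_v = lim_{s→0} s·G(s) = A·2 / (17) = (2/17)·A.
e_ss = 4/K_v = 0.68 ⇒ K_v = 100/17 ⇒ A = (100/17)/(2/17) = 50.

50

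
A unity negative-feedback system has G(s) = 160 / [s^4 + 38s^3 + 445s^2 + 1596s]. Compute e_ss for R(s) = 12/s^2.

Factoring s from the denominator leaves a polynomial with constant term 1596, so the system is type 1.
K_v = lim_{s→0} s·G(s) = 160 / 1596 = 40/399.
e_ss = 12/K_v = 12/(40/399) = 119.7.

119.7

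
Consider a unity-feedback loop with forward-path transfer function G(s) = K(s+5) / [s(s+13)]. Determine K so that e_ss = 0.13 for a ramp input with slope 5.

100

The open loop has one pole at the origin → type 1 system.
K_v = lim_{s→0} s·G(s) = K·5 / (13) = (5/13)·K.
e_ss = 5/K_v = 0.13 ⇒ K_v = 500/13 ⇒ K = (500/13)/(5/13) = 100.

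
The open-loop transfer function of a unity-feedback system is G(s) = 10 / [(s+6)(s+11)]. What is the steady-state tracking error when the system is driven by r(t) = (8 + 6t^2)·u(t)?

System type = 0 (no poles at s=0). Taking each input component in turn:
  • 8: e_ss = 8/(1+K_p) with K_p=5/33 → 132/19.
  • 6t^2: a type-0 system cannot track it, e_ss → ∞.
The unbounded component dominates.

infinity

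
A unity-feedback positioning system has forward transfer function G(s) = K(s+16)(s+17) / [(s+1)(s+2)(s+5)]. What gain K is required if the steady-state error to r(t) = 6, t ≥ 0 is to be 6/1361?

No free integrators in G(s): this is a type 0 system.
K_p = lim_{s→0} G(s) = K·16·17 / (1·2·5) = 27.2·K.
e_ss = 6/(1 + K_p) = 6/1361 ⇒ 1 + 27.2·K = 1361 ⇒ K = 50.

50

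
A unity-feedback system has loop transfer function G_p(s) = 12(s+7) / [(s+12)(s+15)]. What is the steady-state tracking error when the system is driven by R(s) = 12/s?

90/11

No free integrators in G_p(s): this is a type 0 system.
K_p = lim_{s→0} G_p(s) = 12·7 / (12·15) = 7/15.
e_ss = 12/(1 + K_p) = 12/(22/15) = 90/11.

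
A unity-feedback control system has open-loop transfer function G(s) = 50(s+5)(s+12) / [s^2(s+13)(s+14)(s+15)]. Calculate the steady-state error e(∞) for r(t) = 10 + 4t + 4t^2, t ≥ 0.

The open loop has two poles at the origin → type 2 system. By superposition:
  • 10: tracked with zero error.
  • 4t: tracked with zero error.
  • 4t^2: e_ss = 8/K_a with K_a=100/91 → 7.28.
Total e_ss = 7.28.

7.28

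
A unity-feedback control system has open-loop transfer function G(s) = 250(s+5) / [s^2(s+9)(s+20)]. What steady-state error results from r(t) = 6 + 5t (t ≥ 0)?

The open loop has two poles at the origin → type 2 system. By superposition:
  • 6: tracked with zero error.
  • 5t: tracked with zero error.
Total e_ss = 0.

0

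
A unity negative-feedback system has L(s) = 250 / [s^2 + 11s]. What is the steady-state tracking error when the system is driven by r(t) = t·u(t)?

Factoring s from the denominator leaves a polynomial with constant term 11, so the system is type 1.
K_v = lim_{s→0} s·L(s) = 250 / 11 = 250/11.
e_ss = 1/K_v = 1/(250/11) = 0.044.

0.044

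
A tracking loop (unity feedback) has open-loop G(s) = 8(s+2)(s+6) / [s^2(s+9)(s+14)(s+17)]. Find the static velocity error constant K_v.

K_v = lim_{s→0} s·G(s); with 2 poles at the origin the limit diverges, so K_v = ∞.

infinity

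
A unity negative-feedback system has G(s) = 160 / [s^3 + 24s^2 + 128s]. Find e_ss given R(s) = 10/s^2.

Factoring s from the denominator leaves a polynomial with constant term 128, so the system is type 1.
K_v = lim_{s→0} s·G(s) = 160 / 128 = 1.25.
e_ss = 10/K_v = 10/1.25 = 8.

8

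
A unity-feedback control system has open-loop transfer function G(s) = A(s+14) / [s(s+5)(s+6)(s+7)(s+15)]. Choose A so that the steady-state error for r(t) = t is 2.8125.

One free integrator in G(s): this is a type 1 system.
K_v = lim_{s→0} s·G(s) = A·14 / (5·6·7·15) = (1/225)·A.
e_ss = 1/K_v = 2.8125 ⇒ K_v = 16/45 ⇒ A = (16/45)/(1/225) = 80.

80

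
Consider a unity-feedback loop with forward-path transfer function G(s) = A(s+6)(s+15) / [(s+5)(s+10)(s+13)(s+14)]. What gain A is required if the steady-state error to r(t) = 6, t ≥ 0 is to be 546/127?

G(s) has no factors of s in the denominator, so the system is type 0.
K_p = lim_{s→0} G(s) = A·6·15 / (5·10·13·14) = (9/910)·A.
e_ss = 6/(1 + K_p) = 546/127 ⇒ 1 + (9/910)·A = 127/91 ⇒ A = 40.

40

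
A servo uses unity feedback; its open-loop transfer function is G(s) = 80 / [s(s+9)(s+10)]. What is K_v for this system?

The open loop has one pole at the origin → type 1 system.
K_v = lim_{s→0} s·G(s) = 80 / (9·10) = 8/9.

8/9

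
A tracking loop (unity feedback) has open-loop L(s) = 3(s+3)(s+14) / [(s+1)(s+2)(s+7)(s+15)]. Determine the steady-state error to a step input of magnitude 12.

The open loop has no poles at the origin → type 0 system.
K_p = lim_{s→0} L(s) = 3·3·14 / (1·2·7·15) = 0.6.
e_ss = 12/(1 + K_p) = 12/1.6 = 7.5.

7.5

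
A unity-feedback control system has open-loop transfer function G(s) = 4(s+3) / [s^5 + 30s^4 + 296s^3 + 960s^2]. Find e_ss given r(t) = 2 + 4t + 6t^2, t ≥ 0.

The denominator has no term below 960s^2 — 2 poles at s=0, type 2. Treating each term separately:
  • 2: tracked with zero error.
  • 4t: tracked with zero error.
  • 6t^2: e_ss = 12/K_a with K_a=0.0125 → 960.
Total e_ss = 960.

960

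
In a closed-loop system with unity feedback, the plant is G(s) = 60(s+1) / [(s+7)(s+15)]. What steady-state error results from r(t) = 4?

No free integrators in G(s): this is a type 0 system.
K_p = lim_{s→0} G(s) = 60·1 / (7·15) = 4/7.
e_ss = 4/(1 + K_p) = 4/(11/7) = 28/11.

28/11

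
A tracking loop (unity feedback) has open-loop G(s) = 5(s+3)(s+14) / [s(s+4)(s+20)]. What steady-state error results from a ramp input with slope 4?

System type = 1 (one pole at s=0).
K_v = lim_{s→0} s·G(s) = 5·3·14 / (4·20) = 2.625.
e_ss = 4/K_v = 4/2.625 = 32/21.

32/21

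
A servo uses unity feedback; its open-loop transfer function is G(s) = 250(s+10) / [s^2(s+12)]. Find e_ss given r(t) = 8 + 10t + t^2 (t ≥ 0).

0.0096

G(s) has two factors of s in the denominator, so the system is type 2. Treating each term separately:
  • 8: tracked with zero error.
  • 10t: tracked with zero error.
  • t^2: e_ss = 2/K_a with K_a=625/3 → 0.0096.
Total e_ss = 0.0096.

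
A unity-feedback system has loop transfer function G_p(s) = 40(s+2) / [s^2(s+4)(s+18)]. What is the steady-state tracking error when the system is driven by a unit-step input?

0

The open loop has two poles at the origin → type 2 system.
K_p = ∞ for a type-2 system; e_ss to a step is zero.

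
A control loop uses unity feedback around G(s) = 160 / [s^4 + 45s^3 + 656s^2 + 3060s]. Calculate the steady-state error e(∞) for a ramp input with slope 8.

Factoring s from the denominator leaves a polynomial with constant term 3060, so the system is type 1.
K_v = lim_{s→0} s·G(s) = 160 / 3060 = 8/153.
e_ss = 8/K_v = 8/(8/153) = 153.

153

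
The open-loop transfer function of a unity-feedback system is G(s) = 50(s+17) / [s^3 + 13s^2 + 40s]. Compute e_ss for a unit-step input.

Lowest-order denominator term is 40s, so the open loop has 1 pole at the origin → type 1 system.
A type-1 system has K_p = ∞, so it tracks a step input with zero steady-state error.

0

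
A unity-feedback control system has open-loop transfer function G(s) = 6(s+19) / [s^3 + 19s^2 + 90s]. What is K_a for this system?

Factoring s from the denominator leaves a polynomial with constant term 90, so the system is type 1.
K_a = lim_{s→0} s^2·G(s) = 0 (the extra factor of s kills the finite limit).

0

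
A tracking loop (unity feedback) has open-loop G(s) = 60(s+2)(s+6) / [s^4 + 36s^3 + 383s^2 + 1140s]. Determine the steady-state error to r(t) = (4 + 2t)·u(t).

19/6

The denominator has no term below 1140s — 1 pole at s=0, type 1. Treating each term separately:
  • 4: tracked with zero error.
  • 2t: e_ss = 2/K_v with K_v=12/19 → 19/6.
Total e_ss = 19/6.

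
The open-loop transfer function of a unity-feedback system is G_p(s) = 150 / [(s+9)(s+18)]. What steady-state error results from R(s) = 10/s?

135/26

The open loop has no poles at the origin → type 0 system.
K_p = lim_{s→0} G_p(s) = 150 / (9·18) = 25/27.
e_ss = 10/(1 + K_p) = 10/(52/27) = 135/26.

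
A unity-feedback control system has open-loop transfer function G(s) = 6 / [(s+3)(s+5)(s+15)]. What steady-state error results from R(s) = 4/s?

300/77

The open loop has no poles at the origin → type 0 system.
K_p = lim_{s→0} G(s) = 6 / (3·5·15) = 2/75.
e_ss = 4/(1 + K_p) = 4/(77/75) = 300/77.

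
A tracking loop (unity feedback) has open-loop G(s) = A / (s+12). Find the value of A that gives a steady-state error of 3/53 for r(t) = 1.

G(s) has no factors of s in the denominator, so the system is type 0.
K_p = lim_{s→0} G(s) = A / (12) = (1/12)·A.
e_ss = 1/(1 + K_p) = 3/53 ⇒ 1 + (1/12)·A = 53/3 ⇒ A = 200.

200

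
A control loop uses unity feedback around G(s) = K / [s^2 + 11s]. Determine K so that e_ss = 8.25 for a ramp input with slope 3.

4

Factoring s from the denominator leaves a polynomial with constant term 11, so the system is type 1.
K_v = lim_{s→0} s·G(s) = K / 11 = (1/11)·K.
e_ss = 3/K_v = 8.25 ⇒ K_v = 4/11 ⇒ K = (4/11)/(1/11) = 4.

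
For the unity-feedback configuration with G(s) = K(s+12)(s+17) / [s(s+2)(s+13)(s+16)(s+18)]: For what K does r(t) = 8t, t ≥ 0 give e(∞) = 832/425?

150

System type = 1 (one pole at s=0).
K_v = lim_{s→0} s·G(s) = K·12·17 / (2·13·16·18) = (17/624)·K.
e_ss = 8/K_v = 832/425 ⇒ K_v = 425/104 ⇒ K = (425/104)/(17/624) = 150.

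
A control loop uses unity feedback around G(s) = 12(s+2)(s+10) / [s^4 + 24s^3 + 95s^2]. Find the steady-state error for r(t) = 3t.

0

Factoring s^2 from the denominator leaves a polynomial with constant term 95, so the system is type 2.
A type-2 system has K_v = ∞, so it tracks a ramp input with zero steady-state error.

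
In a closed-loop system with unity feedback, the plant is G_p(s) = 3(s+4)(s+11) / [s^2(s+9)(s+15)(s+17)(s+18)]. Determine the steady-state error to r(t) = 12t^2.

82620/11

System type = 2 (two poles at s=0).
K_a = lim_{s→0} s^2·G_p(s) = 3·4·11 / (9·15·17·18) = 22/6885.
r(t) = 12t^2 gives R(s) = 24/s^3.
e_ss = 24/K_a = 24/(22/6885) = 82620/11.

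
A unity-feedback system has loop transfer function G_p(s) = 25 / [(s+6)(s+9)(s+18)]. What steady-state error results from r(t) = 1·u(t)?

No free integrators in G_p(s): this is a type 0 system.
K_p = lim_{s→0} G_p(s) = 25 / (6·9·18) = 25/972.
e_ss = 1/(1 + K_p) = 1/(997/972) = 972/997.

972/997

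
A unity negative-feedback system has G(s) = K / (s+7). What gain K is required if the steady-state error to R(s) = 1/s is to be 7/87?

80

System type = 0 (no poles at s=0).
K_p = lim_{s→0} G(s) = K / (7) = (1/7)·K.
e_ss = 1/(1 + K_p) = 7/87 ⇒ 1 + (1/7)·K = 87/7 ⇒ K = 80.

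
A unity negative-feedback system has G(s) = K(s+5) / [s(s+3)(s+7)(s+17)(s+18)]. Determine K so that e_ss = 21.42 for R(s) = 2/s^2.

120

One free integrator in G(s): this is a type 1 system.
K_v = lim_{s→0} s·G(s) = K·5 / (3·7·17·18) = (5/6426)·K.
e_ss = 2/K_v = 21.42 ⇒ K_v = 100/1071 ⇒ K = (100/1071)/(5/6426) = 120.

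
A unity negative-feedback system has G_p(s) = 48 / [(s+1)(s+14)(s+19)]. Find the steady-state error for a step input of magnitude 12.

G_p(s) has no factors of s in the denominator, so the system is type 0.
K_p = lim_{s→0} G_p(s) = 48 / (1·14·19) = 24/133.
e_ss = 12/(1 + K_p) = 12/(157/133) = 1596/157.

1596/157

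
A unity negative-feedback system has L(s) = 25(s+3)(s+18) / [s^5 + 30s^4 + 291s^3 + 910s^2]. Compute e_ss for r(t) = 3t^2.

Lowest-order denominator term is 910s^2, so the open loop has 2 poles at the origin → type 2 system.
K_a = lim_{s→0} s^2·L(s) = 25·3·18 / 910 = 135/91.
r(t) = 3t^2 gives R(s) = 6/s^3.
e_ss = 6/K_a = 6/(135/91) = 182/45.

182/45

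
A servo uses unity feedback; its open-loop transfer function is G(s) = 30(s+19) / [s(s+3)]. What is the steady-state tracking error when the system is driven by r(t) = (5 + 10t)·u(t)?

One free integrator in G(s): this is a type 1 system. Treating each term separately:
  • 5: tracked with zero error.
  • 10t: e_ss = 10/K_v with K_v=190 → 1/19.
Total e_ss = 1/19.

1/19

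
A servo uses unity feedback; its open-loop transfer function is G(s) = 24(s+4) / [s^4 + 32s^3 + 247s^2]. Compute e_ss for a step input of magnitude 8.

Factoring s^2 from the denominator leaves a polynomial with constant term 247, so the system is type 2.
A type-2 system has K_p = ∞, so it tracks a step input with zero steady-state error.

0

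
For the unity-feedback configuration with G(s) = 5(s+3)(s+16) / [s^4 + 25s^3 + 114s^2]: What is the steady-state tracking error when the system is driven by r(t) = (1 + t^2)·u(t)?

Lowest-order denominator term is 114s^2, so the open loop has 2 poles at the origin → type 2 system. By superposition:
  • 1: tracked with zero error.
  • t^2: e_ss = 2/K_a with K_a=40/19 → 0.95.
Total e_ss = 0.95.

0.95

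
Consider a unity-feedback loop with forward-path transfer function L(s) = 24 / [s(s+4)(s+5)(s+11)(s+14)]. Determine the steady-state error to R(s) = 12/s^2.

The open loop has one pole at the origin → type 1 system.
K_v = lim_{s→0} s·L(s) = 24 / (4·5·11·14) = 3/385.
e_ss = 12/K_v = 12/(3/385) = 1540.

1540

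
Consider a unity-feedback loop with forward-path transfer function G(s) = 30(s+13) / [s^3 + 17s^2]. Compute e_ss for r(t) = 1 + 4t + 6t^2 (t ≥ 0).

34/65

Lowest-order denominator term is 17s^2, so the open loop has 2 poles at the origin → type 2 system. Taking each input component in turn:
  • 1: tracked with zero error.
  • 4t: tracked with zero error.
  • 6t^2: e_ss = 12/K_a with K_a=390/17 → 34/65.
Total e_ss = 34/65.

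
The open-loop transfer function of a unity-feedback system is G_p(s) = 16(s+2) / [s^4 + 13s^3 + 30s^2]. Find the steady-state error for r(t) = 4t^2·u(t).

The denominator has no term below 30s^2 — 2 poles at s=0, type 2.
K_a = lim_{s→0} s^2·G_p(s) = 16·2 / 30 = 16/15.
r(t) = 4t^2 gives R(s) = 8/s^3.
e_ss = 8/K_a = 8/(16/15) = 7.5.

7.5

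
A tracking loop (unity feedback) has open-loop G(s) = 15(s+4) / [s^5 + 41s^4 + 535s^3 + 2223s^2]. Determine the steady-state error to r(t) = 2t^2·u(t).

Factoring s^2 from the denominator leaves a polynomial with constant term 2223, so the system is type 2.
K_a = lim_{s→0} s^2·G(s) = 15·4 / 2223 = 20/741.
r(t) = 2t^2 gives R(s) = 4/s^3.
e_ss = 4/K_a = 4/(20/741) = 148.2.

148.2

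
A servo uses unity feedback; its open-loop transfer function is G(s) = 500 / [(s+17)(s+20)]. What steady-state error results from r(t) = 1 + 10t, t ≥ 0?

No free integrators in G(s): this is a type 0 system. By superposition:
  • 1: e_ss = 1/(1+K_p) with K_p=25/17 → 17/42.
  • 10t: a type-0 system cannot track it, e_ss → ∞.
The unbounded component dominates.

infinity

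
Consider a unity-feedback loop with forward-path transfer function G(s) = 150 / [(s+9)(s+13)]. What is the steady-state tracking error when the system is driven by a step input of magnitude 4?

System type = 0 (no poles at s=0).
K_p = lim_{s→0} G(s) = 150 / (9·13) = 50/39.
e_ss = 4/(1 + K_p) = 4/(89/39) = 156/89.

156/89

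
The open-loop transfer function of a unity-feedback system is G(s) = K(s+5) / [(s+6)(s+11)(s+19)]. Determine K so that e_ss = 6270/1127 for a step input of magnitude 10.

G(s) has no factors of s in the denominator, so the system is type 0.
K_p = lim_{s→0} G(s) = K·5 / (6·11·19) = (5/1254)·K.
e_ss = 10/(1 + K_p) = 6270/1127 ⇒ 1 + (5/1254)·K = 1127/627 ⇒ K = 200.

200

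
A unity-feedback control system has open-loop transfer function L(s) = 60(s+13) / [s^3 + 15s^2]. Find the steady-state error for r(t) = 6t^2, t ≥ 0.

The denominator has no term below 15s^2 — 2 poles at s=0, type 2.
K_a = lim_{s→0} s^2·L(s) = 60·13 / 15 = 52.
r(t) = 6t^2 gives R(s) = 12/s^3.
e_ss = 12/K_a = 12/52 = 3/13.

3/13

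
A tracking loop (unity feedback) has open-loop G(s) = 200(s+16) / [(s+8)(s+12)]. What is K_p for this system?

100/3

System type = 0 (no poles at s=0).
K_p = lim_{s→0} G(s) = 200·16 / (8·12) = 100/3.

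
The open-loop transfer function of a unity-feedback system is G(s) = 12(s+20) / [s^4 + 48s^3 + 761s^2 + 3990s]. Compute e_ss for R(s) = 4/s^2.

The denominator has no term below 3990s — 1 pole at s=0, type 1.
K_v = lim_{s→0} s·G(s) = 12·20 / 3990 = 8/133.
e_ss = 4/K_v = 4/(8/133) = 66.5.

66.5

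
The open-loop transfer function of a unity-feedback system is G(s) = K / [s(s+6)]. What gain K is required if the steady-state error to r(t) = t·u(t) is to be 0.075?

G(s) has one factor of s in the denominator, so the system is type 1.
K_v = lim_{s→0} s·G(s) = K / (6) = (1/6)·K.
e_ss = 1/K_v = 0.075 ⇒ K_v = 40/3 ⇒ K = (40/3)/(1/6) = 80.

80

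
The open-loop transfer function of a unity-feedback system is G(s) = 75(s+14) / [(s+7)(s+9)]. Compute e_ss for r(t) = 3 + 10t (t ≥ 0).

infinity

The open loop has no poles at the origin → type 0 system. Treating each term separately:
  • 3: e_ss = 3/(1+K_p) with K_p=50/3 → 9/53.
  • 10t: a type-0 system cannot track it, e_ss → ∞.
The unbounded component dominates.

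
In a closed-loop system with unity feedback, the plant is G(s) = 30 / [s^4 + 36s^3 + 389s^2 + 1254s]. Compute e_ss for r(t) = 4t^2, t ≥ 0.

infinity

Factoring s from the denominator leaves a polynomial with constant term 1254, so the system is type 1.
K_a = lim_{s→0} s^2·G(s) = 0; the steady-state error to this parabolic input grows without bound.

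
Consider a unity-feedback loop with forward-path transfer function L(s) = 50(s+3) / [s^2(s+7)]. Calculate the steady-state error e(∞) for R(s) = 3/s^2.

System type = 2 (two poles at s=0).
A type-2 system has K_v = ∞, so it tracks a ramp input with zero steady-state error.

0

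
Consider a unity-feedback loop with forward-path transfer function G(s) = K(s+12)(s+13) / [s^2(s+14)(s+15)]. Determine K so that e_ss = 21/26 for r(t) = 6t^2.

20

G(s) has two factors of s in the denominator, so the system is type 2.
K_a = lim_{s→0} s^2·G(s) = K·12·13 / (14·15) = (26/35)·K.
e_ss = 12/K_a = 21/26 ⇒ K_a = 104/7 ⇒ K = (104/7)/(26/35) = 20.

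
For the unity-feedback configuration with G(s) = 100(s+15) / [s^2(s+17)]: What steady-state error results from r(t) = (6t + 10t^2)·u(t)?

System type = 2 (two poles at s=0). By superposition:
  • 6t: tracked with zero error.
  • 10t^2: e_ss = 20/K_a with K_a=1500/17 → 17/75.
Total e_ss = 17/75.

17/75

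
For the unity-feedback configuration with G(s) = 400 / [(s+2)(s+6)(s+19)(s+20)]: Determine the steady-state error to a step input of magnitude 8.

228/31

No free integrators in G(s): this is a type 0 system.
K_p = lim_{s→0} G(s) = 400 / (2·6·19·20) = 5/57.
e_ss = 8/(1 + K_p) = 8/(62/57) = 228/31.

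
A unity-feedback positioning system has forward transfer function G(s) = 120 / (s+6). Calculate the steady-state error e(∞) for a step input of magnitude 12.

4/7

G(s) has no factors of s in the denominator, so the system is type 0.
K_p = lim_{s→0} G(s) = 120 / (6) = 20.
e_ss = 12/(1 + K_p) = 12/21 = 4/7.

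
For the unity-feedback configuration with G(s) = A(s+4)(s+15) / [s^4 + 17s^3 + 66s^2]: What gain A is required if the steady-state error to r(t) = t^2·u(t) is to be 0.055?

40

The denominator has no term below 66s^2 — 2 poles at s=0, type 2.
K_a = lim_{s→0} s^2·G(s) = A·4·15 / 66 = (10/11)·A.
e_ss = 2/K_a = 0.055 ⇒ K_a = 400/11 ⇒ A = (400/11)/(10/11) = 40.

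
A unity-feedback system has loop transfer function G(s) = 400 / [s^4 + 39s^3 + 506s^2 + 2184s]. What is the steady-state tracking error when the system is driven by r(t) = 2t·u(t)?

Lowest-order denominator term is 2184s, so the open loop has 1 pole at the origin → type 1 system.
K_v = lim_{s→0} s·G(s) = 400 / 2184 = 50/273.
e_ss = 2/K_v = 2/(50/273) = 10.92.

10.92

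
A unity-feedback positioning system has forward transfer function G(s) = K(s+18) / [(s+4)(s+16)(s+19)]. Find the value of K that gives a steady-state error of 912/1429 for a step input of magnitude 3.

250

The open loop has no poles at the origin → type 0 system.
K_p = lim_{s→0} G(s) = K·18 / (4·16·19) = (9/608)·K.
e_ss = 3/(1 + K_p) = 912/1429 ⇒ 1 + (9/608)·K = 1429/304 ⇒ K = 250.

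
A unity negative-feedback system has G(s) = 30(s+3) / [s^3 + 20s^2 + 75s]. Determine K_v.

Factoring s from the denominator leaves a polynomial with constant term 75, so the system is type 1.
K_v = lim_{s→0} s·G(s) = 30·3 / 75 = 1.2.

1.2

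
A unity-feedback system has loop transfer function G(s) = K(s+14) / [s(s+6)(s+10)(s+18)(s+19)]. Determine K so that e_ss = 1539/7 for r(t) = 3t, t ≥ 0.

The open loop has one pole at the origin → type 1 system.
K_v = lim_{s→0} s·G(s) = K·14 / (6·10·18·19) = (7/10260)·K.
e_ss = 3/K_v = 1539/7 ⇒ K_v = 7/513 ⇒ K = (7/513)/(7/10260) = 20.

20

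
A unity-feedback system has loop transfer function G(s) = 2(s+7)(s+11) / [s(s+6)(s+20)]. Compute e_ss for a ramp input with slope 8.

One free integrator in G(s): this is a type 1 system.
K_v = lim_{s→0} s·G(s) = 2·7·11 / (6·20) = 77/60.
e_ss = 8/K_v = 8/(77/60) = 480/77.

480/77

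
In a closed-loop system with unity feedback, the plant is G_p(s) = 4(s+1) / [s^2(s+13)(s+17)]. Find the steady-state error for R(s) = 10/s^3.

G_p(s) has two factors of s in the denominator, so the system is type 2.
K_a = lim_{s→0} s^2·G_p(s) = 4·1 / (13·17) = 4/221.
r(t) = 5t^2 gives R(s) = 10/s^3.
e_ss = 10/K_a = 10/(4/221) = 552.5.

552.5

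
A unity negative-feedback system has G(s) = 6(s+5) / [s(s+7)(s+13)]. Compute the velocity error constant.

30/91

System type = 1 (one pole at s=0).
K_v = lim_{s→0} s·G(s) = 6·5 / (7·13) = 30/91.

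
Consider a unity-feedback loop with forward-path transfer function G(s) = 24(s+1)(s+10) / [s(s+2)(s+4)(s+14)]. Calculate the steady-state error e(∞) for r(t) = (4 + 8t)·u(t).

56/15

One free integrator in G(s): this is a type 1 system. Treating each term separately:
  • 4: tracked with zero error.
  • 8t: e_ss = 8/K_v with K_v=15/7 → 56/15.
Total e_ss = 56/15.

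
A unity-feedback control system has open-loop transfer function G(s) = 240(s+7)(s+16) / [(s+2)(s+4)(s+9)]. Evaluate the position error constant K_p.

System type = 0 (no poles at s=0).
K_p = lim_{s→0} G(s) = 240·7·16 / (2·4·9) = 1120/3.

1120/3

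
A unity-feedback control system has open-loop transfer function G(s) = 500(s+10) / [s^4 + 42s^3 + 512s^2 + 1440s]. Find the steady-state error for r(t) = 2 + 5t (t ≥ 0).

1.44

Lowest-order denominator term is 1440s, so the open loop has 1 pole at the origin → type 1 system. By superposition:
  • 2: tracked with zero error.
  • 5t: e_ss = 5/K_v with K_v=125/36 → 1.44.
Total e_ss = 1.44.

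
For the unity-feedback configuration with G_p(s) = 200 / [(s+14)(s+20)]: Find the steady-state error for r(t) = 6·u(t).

3.5

System type = 0 (no poles at s=0).
K_p = lim_{s→0} G_p(s) = 200 / (14·20) = 5/7.
e_ss = 6/(1 + K_p) = 6/(12/7) = 3.5.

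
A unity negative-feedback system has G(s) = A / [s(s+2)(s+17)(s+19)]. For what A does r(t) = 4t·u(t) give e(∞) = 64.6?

40

The open loop has one pole at the origin → type 1 system.
K_v = lim_{s→0} s·G(s) = A / (2·17·19) = (1/646)·A.
e_ss = 4/K_v = 64.6 ⇒ K_v = 20/323 ⇒ A = (20/323)/(1/646) = 40.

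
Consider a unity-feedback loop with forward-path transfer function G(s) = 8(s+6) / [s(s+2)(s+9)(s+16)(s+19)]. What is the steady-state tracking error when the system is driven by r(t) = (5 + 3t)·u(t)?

G(s) has one factor of s in the denominator, so the system is type 1. Taking each input component in turn:
  • 5: tracked with zero error.
  • 3t: e_ss = 3/K_v with K_v=1/114 → 342.
Total e_ss = 342.

342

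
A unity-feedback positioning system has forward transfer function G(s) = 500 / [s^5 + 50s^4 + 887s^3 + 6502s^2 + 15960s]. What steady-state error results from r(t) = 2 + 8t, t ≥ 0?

The denominator has no term below 15960s — 1 pole at s=0, type 1. Treating each term separately:
  • 2: tracked with zero error.
  • 8t: e_ss = 8/K_v with K_v=25/798 → 255.36.
Total e_ss = 255.36.

255.36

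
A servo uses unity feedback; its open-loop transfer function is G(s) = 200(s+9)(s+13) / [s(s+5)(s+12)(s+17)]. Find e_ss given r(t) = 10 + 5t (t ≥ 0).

System type = 1 (one pole at s=0). Treating each term separately:
  • 10: tracked with zero error.
  • 5t: e_ss = 5/K_v with K_v=390/17 → 17/78.
Total e_ss = 17/78.

17/78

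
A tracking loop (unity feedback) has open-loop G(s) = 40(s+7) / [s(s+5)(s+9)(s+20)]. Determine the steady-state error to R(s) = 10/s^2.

One free integrator in G(s): this is a type 1 system.
K_v = lim_{s→0} s·G(s) = 40·7 / (5·9·20) = 14/45.
e_ss = 10/K_v = 10/(14/45) = 225/7.

225/7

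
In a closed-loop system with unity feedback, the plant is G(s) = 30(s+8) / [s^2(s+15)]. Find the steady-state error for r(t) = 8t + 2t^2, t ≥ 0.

0.25

System type = 2 (two poles at s=0). Taking each input component in turn:
  • 8t: tracked with zero error.
  • 2t^2: e_ss = 4/K_a with K_a=16 → 0.25.
Total e_ss = 0.25.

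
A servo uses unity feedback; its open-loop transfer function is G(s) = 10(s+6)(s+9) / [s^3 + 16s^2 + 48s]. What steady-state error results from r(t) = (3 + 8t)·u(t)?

Lowest-order denominator term is 48s, so the open loop has 1 pole at the origin → type 1 system. Treating each term separately:
  • 3: tracked with zero error.
  • 8t: e_ss = 8/K_v with K_v=11.25 → 32/45.
Total e_ss = 32/45.

32/45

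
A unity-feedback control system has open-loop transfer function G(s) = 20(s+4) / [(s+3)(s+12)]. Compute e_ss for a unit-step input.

The open loop has no poles at the origin → type 0 system.
K_p = lim_{s→0} G(s) = 20·4 / (3·12) = 20/9.
e_ss = 1/(1 + K_p) = 1/(29/9) = 9/29.

9/29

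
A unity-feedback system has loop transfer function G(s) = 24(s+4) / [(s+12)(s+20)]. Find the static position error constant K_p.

System type = 0 (no poles at s=0).
K_p = lim_{s→0} G(s) = 24·4 / (12·20) = 0.4.

0.4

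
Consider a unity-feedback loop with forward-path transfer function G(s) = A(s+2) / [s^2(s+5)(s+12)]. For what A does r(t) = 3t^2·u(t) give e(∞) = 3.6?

50

The open loop has two poles at the origin → type 2 system.
K_a = lim_{s→0} s^2·G(s) = A·2 / (5·12) = (1/30)·A.
e_ss = 6/K_a = 3.6 ⇒ K_a = 5/3 ⇒ A = (5/3)/(1/30) = 50.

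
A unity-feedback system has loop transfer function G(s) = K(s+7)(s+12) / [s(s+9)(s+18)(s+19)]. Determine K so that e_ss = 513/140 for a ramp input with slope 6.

60

System type = 1 (one pole at s=0).
K_v = lim_{s→0} s·G(s) = K·7·12 / (9·18·19) = (14/513)·K.
e_ss = 6/K_v = 513/140 ⇒ K_v = 280/171 ⇒ K = (280/171)/(14/513) = 60.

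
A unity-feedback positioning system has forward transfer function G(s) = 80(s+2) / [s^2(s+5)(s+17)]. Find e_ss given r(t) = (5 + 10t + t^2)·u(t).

System type = 2 (two poles at s=0). Treating each term separately:
  • 5: tracked with zero error.
  • 10t: tracked with zero error.
  • t^2: e_ss = 2/K_a with K_a=32/17 → 1.0625.
Total e_ss = 1.0625.

1.0625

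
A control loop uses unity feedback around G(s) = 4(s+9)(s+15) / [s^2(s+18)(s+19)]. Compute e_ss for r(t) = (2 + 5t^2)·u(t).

19/3

Two free integrators in G(s): this is a type 2 system. By superposition:
  • 2: tracked with zero error.
  • 5t^2: e_ss = 10/K_a with K_a=30/19 → 19/3.
Total e_ss = 19/3.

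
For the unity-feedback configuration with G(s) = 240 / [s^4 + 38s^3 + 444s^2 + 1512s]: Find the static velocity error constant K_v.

The denominator has no term below 1512s — 1 pole at s=0, type 1.
K_v = lim_{s→0} s·G(s) = 240 / 1512 = 10/63.

10/63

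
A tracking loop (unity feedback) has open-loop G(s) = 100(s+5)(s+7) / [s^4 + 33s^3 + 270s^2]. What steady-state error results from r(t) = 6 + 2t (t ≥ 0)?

0

Factoring s^2 from the denominator leaves a polynomial with constant term 270, so the system is type 2. Treating each term separately:
  • 6: tracked with zero error.
  • 2t: tracked with zero error.
Total e_ss = 0.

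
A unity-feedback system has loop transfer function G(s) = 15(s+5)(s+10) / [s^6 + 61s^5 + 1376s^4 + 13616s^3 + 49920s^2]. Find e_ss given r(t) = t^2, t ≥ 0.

133.12

Factoring s^2 from the denominator leaves a polynomial with constant term 49920, so the system is type 2.
K_a = lim_{s→0} s^2·G(s) = 15·5·10 / 49920 = 25/1664.
r(t) = t^2 gives R(s) = 2/s^3.
e_ss = 2/K_a = 2/(25/1664) = 133.12.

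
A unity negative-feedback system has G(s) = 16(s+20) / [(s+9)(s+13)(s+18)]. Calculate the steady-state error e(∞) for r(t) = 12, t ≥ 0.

12636/1213

The open loop has no poles at the origin → type 0 system.
K_p = lim_{s→0} G(s) = 16·20 / (9·13·18) = 160/1053.
e_ss = 12/(1 + K_p) = 12/(1213/1053) = 12636/1213.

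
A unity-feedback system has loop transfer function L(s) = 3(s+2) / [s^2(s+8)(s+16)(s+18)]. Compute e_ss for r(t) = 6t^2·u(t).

L(s) has two factors of s in the denominator, so the system is type 2.
K_a = lim_{s→0} s^2·L(s) = 3·2 / (8·16·18) = 1/384.
r(t) = 6t^2 gives R(s) = 12/s^3.
e_ss = 12/K_a = 12/(1/384) = 4608.

4608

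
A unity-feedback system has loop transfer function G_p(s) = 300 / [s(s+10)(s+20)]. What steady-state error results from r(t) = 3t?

G_p(s) has one factor of s in the denominator, so the system is type 1.
K_v = lim_{s→0} s·G_p(s) = 300 / (10·20) = 1.5.
e_ss = 3/K_v = 3/1.5 = 2.

2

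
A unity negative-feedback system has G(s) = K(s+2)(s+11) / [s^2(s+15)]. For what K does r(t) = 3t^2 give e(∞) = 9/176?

The open loop has two poles at the origin → type 2 system.
K_a = lim_{s→0} s^2·G(s) = K·2·11 / (15) = (22/15)·K.
e_ss = 6/K_a = 9/176 ⇒ K_a = 352/3 ⇒ K = (352/3)/(22/15) = 80.

80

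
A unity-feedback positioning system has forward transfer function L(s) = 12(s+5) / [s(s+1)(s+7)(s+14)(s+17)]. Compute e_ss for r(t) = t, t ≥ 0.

L(s) has one factor of s in the denominator, so the system is type 1.
K_v = lim_{s→0} s·L(s) = 12·5 / (1·7·14·17) = 30/833.
e_ss = 1/K_v = 1/(30/833) = 833/30.

833/30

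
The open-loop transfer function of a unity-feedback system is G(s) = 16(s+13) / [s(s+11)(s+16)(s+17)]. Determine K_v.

13/187

G(s) has one factor of s in the denominator, so the system is type 1.
K_v = lim_{s→0} s·G(s) = 16·13 / (11·16·17) = 13/187.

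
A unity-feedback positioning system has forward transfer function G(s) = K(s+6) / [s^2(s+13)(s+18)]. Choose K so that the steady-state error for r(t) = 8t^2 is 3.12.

Two free integrators in G(s): this is a type 2 system.
K_a = lim_{s→0} s^2·G(s) = K·6 / (13·18) = (1/39)·K.
e_ss = 16/K_a = 3.12 ⇒ K_a = 200/39 ⇒ K = (200/39)/(1/39) = 200.

200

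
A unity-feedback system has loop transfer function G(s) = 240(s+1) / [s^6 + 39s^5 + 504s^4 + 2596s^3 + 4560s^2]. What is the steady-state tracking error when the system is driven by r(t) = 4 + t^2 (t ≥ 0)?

Factoring s^2 from the denominator leaves a polynomial with constant term 4560, so the system is type 2. By superposition:
  • 4: tracked with zero error.
  • t^2: e_ss = 2/K_a with K_a=1/19 → 38.
Total e_ss = 38.

38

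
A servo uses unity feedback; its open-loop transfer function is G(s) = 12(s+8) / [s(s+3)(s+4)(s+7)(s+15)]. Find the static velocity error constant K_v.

System type = 1 (one pole at s=0).
K_v = lim_{s→0} s·G(s) = 12·8 / (3·4·7·15) = 8/105.

8/105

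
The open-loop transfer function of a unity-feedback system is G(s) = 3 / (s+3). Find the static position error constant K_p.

1

G(s) has no factors of s in the denominator, so the system is type 0.
K_p = lim_{s→0} G(s) = 3 / (3) = 1.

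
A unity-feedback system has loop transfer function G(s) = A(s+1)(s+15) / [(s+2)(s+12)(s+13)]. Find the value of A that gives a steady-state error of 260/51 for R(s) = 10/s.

G(s) has no factors of s in the denominator, so the system is type 0.
K_p = lim_{s→0} G(s) = A·1·15 / (2·12·13) = (5/104)·A.
e_ss = 10/(1 + K_p) = 260/51 ⇒ 1 + (5/104)·A = 51/26 ⇒ A = 20.

20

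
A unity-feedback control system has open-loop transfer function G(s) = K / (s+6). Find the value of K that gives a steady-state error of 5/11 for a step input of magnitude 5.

60

No free integrators in G(s): this is a type 0 system.
K_p = lim_{s→0} G(s) = K / (6) = (1/6)·K.
e_ss = 5/(1 + K_p) = 5/11 ⇒ 1 + (1/6)·K = 11 ⇒ K = 60.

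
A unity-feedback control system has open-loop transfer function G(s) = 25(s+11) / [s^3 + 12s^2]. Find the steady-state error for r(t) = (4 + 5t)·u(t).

The denominator has no term below 12s^2 — 2 poles at s=0, type 2. Treating each term separately:
  • 4: tracked with zero error.
  • 5t: tracked with zero error.
Total e_ss = 0.

0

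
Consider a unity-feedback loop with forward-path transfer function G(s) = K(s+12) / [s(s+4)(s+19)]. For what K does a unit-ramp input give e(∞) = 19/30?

10

The open loop has one pole at the origin → type 1 system.
K_v = lim_{s→0} s·G(s) = K·12 / (4·19) = (3/19)·K.
e_ss = 1/K_v = 19/30 ⇒ K_v = 30/19 ⇒ K = (30/19)/(3/19) = 10.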